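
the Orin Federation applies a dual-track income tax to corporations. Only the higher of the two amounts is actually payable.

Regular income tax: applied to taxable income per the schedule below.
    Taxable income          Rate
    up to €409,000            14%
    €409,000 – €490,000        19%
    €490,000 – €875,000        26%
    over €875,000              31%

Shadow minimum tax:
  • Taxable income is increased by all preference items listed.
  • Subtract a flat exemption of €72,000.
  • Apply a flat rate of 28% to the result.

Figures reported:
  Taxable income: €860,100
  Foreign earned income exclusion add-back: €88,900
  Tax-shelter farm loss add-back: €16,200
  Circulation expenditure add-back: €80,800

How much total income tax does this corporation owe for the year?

€272,720

Regular income tax:
  €409,000 × 14% = €57,260
  €81,000 × 19% = €15,390
  €370,100 × 26% = €96,226
  → €168,876

Shadow minimum tax:
  Adjusted income: €860,100 + €88,900 + €16,200 + €80,800 = €1,046,000
  Less exemption €72,000 → base €974,000
  €974,000 × 28% = €272,720

€272,720 > €168,876, so the shadow minimum tax is the binding amount.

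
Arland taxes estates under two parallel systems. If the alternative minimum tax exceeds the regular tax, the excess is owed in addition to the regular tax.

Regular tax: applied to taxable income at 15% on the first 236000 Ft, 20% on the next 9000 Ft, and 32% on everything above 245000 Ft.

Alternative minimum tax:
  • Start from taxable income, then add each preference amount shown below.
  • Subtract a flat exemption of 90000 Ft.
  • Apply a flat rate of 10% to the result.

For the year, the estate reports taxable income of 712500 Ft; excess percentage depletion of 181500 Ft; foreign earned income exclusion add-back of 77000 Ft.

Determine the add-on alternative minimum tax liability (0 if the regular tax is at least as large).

0 Ft

Alternative minimum tax:
  Adjusted income: 712500 Ft + 181500 Ft + 77000 Ft = 971000 Ft
  Less exemption 90000 Ft → base 881000 Ft
  881000 Ft × 10% = 88100 Ft

Regular tax:
  236000 Ft × 15% = 35400 Ft
  9000 Ft × 20% = 1800 Ft
  467500 Ft × 32% = 149600 Ft
  → 186800 Ft

88100 Ft ≤ 186800 Ft, so no add-on is due.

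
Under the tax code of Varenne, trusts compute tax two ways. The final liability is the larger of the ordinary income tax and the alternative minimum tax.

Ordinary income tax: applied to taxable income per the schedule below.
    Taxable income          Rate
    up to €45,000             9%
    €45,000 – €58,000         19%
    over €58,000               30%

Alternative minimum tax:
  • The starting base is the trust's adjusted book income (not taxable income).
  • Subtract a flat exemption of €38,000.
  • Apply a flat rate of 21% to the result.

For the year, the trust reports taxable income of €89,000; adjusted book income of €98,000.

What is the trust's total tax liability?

Alternative minimum tax:
  Base (adjusted book income): €98,000
  Less exemption €38,000 → base €60,000
  €60,000 × 21% = €12,600

Ordinary income tax:
  €45,000 × 9% = €4,050
  €13,000 × 19% = €2,470
  €31,000 × 30% = €9,300
  → €15,820

€15,820 > €12,600, so the ordinary income tax governs.

€15,820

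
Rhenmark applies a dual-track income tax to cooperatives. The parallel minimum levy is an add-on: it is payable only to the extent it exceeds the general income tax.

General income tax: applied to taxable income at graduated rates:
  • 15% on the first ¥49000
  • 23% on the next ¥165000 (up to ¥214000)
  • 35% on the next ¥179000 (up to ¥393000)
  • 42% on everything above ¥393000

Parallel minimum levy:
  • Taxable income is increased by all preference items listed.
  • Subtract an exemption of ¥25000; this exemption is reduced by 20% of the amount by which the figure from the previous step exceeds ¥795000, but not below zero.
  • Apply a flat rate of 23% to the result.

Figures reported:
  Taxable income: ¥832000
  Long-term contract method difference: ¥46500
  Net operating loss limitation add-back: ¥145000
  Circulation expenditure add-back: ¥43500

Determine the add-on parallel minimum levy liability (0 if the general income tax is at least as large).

Parallel minimum levy:
  Adjusted income: ¥832000 + ¥46500 + ¥145000 + ¥43500 = ¥1067000
  Exemption: 20% × (¥1067000 − ¥795000) = ¥54400 ≥ ¥25000, so the exemption is fully phased out
  Base: ¥1067000 − ¥0 = ¥1067000
  ¥1067000 × 23% = ¥245410

General income tax:
  ¥49000 × 15% = ¥7350
  ¥165000 × 23% = ¥37950
  ¥179000 × 35% = ¥62650
  ¥439000 × 42% = ¥184380
  → ¥292330

¥245410 ≤ ¥292330, so no add-on is due.

¥0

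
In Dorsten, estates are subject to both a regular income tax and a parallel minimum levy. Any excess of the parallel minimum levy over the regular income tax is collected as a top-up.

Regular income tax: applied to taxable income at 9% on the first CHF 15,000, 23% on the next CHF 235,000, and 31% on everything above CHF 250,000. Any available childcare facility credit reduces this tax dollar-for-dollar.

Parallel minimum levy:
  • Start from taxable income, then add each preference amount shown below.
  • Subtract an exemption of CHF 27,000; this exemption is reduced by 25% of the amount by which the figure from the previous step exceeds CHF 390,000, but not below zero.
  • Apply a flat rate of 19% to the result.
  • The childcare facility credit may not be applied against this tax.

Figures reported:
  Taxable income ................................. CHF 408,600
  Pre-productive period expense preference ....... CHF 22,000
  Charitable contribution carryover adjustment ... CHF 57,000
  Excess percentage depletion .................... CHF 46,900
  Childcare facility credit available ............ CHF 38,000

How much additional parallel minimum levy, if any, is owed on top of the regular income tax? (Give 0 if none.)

Parallel minimum levy:
  Adjusted income: CHF 408,600 + CHF 22,000 + CHF 57,000 + CHF 46,900 = CHF 534,500
  Exemption: 25% × (CHF 534,500 − CHF 390,000) = CHF 36,125 ≥ CHF 27,000, so the exemption is fully phased out
  Base: CHF 534,500 − CHF 0 = CHF 534,500
  CHF 534,500 × 19% = CHF 101,555

Regular income tax:
  CHF 15,000 × 9% = CHF 1,350
  CHF 235,000 × 23% = CHF 54,050
  CHF 158,600 × 31% = CHF 49,166
  → CHF 104,566
  Less childcare facility credit CHF 38,000 → CHF 66,566

Excess of parallel minimum levy over regular income tax: CHF 101,555 − CHF 66,566 = CHF 34,989.

CHF 34,989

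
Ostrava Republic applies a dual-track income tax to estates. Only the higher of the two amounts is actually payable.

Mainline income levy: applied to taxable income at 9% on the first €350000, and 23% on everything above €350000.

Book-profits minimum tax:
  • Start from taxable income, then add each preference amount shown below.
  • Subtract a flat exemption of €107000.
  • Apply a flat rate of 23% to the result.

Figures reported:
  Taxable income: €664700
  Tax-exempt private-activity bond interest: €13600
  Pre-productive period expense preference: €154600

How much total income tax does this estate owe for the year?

€166957

Book-profits minimum tax:
  Adjusted income: €664700 + €13600 + €154600 = €832900
  Less exemption €107000 → base €725900
  €725900 × 23% = €166957

Mainline income levy:
  €350000 × 9% = €31500
  €314700 × 23% = €72381
  → €103881

€166957 > €103881, so the book-profits minimum tax is the binding amount.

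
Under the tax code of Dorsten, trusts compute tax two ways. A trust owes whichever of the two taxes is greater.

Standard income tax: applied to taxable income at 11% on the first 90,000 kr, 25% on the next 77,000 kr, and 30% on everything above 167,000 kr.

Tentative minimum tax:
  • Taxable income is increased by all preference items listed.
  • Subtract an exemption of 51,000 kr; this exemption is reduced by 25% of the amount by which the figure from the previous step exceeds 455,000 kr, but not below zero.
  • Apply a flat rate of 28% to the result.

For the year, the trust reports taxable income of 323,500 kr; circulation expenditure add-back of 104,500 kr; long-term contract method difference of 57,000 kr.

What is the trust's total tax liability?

123,620 kr

Tentative minimum tax:
  Adjusted income: 323,500 kr + 104,500 kr + 57,000 kr = 485,000 kr
  Exemption: 51,000 kr − 25% × (485,000 kr − 455,000 kr) = 51,000 kr − 7,500 kr = 43,500 kr
  Base: 485,000 kr − 43,500 kr = 441,500 kr
  441,500 kr × 28% = 123,620 kr

Standard income tax:
  90,000 kr × 11% = 9,900 kr
  77,000 kr × 25% = 19,250 kr
  156,500 kr × 30% = 46,950 kr
  → 76,100 kr

123,620 kr > 76,100 kr, so the tentative minimum tax is the binding amount.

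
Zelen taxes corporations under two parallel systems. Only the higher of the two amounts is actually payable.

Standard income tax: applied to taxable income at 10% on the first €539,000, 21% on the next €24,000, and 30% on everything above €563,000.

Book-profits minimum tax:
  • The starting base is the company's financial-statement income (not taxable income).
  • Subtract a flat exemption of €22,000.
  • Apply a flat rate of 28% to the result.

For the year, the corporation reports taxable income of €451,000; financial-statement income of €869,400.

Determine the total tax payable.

€237,272

Book-profits minimum tax:
  Base (financial-statement income): €869,400
  Less exemption €22,000 → base €847,400
  €847,400 × 28% = €237,272

Standard income tax:
  €451,000 × 10% = €45,100

€237,272 > €45,100, so the book-profits minimum tax is the binding amount.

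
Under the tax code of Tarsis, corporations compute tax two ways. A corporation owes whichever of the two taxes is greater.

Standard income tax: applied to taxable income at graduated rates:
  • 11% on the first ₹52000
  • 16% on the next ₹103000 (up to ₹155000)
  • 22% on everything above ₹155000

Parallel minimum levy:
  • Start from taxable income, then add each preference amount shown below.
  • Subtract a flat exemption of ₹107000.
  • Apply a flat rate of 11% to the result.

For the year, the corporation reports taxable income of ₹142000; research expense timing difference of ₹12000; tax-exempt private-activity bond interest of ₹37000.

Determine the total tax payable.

₹20120

Standard income tax:
  ₹52000 × 11% = ₹5720
  ₹90000 × 16% = ₹14400
  → ₹20120

Parallel minimum levy:
  Adjusted income: ₹142000 + ₹12000 + ₹37000 = ₹191000
  Less exemption ₹107000 → base ₹84000
  ₹84000 × 11% = ₹9240

₹20120 > ₹9240, so the standard income tax governs.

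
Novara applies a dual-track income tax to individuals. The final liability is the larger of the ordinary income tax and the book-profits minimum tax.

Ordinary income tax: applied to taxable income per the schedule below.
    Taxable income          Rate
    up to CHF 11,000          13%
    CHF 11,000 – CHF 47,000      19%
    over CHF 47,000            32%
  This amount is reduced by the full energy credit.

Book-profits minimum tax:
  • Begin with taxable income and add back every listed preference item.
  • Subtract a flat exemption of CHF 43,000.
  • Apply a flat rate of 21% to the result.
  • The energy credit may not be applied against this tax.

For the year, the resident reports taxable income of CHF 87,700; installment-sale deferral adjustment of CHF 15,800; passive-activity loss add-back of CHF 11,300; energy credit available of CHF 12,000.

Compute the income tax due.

CHF 15,078

Ordinary income tax:
  CHF 11,000 × 13% = CHF 1,430
  CHF 36,000 × 19% = CHF 6,840
  CHF 40,700 × 32% = CHF 13,024
  → CHF 21,294
  Less energy credit CHF 12,000 → CHF 9,294

Book-profits minimum tax:
  Adjusted income: CHF 87,700 + CHF 15,800 + CHF 11,300 = CHF 114,800
  Less exemption CHF 43,000 → base CHF 71,800
  CHF 71,800 × 21% = CHF 15,078

CHF 15,078 > CHF 9,294, so the book-profits minimum tax is the binding amount.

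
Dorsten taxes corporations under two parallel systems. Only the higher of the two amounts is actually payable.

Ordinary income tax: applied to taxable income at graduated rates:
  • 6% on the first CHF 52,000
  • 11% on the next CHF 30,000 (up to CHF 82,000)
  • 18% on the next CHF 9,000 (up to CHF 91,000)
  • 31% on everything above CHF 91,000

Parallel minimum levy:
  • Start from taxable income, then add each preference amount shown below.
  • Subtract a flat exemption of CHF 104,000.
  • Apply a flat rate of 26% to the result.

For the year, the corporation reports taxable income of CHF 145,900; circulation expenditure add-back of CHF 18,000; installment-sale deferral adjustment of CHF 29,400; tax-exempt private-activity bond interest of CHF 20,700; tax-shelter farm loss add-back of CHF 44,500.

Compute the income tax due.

Ordinary income tax:
  CHF 52,000 × 6% = CHF 3,120
  CHF 30,000 × 11% = CHF 3,300
  CHF 9,000 × 18% = CHF 1,620
  CHF 54,900 × 31% = CHF 17,019
  → CHF 25,059

Parallel minimum levy:
  Adjusted income: CHF 145,900 + CHF 18,000 + CHF 29,400 + CHF 20,700 + CHF 44,500 = CHF 258,500
  Less exemption CHF 104,000 → base CHF 154,500
  CHF 154,500 × 26% = CHF 40,170

CHF 40,170 > CHF 25,059, so the parallel minimum levy is the binding amount.

CHF 40,170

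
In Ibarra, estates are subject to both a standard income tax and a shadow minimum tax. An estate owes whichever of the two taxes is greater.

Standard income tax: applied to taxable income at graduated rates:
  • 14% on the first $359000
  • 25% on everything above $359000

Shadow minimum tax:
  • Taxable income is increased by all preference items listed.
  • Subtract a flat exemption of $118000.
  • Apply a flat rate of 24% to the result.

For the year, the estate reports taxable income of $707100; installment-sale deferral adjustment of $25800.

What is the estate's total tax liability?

$147576

Shadow minimum tax:
  Adjusted income: $707100 + $25800 = $732900
  Less exemption $118000 → base $614900
  $614900 × 24% = $147576

Standard income tax:
  $359000 × 14% = $50260
  $348100 × 25% = $87025
  → $137285

$147576 > $137285, so the shadow minimum tax is the binding amount.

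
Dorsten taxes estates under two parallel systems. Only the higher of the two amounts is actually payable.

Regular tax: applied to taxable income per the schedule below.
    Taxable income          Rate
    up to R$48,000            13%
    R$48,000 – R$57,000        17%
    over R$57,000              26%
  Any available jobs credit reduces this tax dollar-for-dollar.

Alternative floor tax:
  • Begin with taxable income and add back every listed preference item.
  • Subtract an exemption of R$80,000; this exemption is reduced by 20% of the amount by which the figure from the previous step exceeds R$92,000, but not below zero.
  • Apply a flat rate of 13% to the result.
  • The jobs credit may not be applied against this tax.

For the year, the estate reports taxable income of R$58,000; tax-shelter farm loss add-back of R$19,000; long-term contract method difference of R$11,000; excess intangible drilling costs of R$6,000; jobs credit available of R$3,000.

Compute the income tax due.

R$5,030

Alternative floor tax:
  Adjusted income: R$58,000 + R$19,000 + R$11,000 + R$6,000 = R$94,000
  Exemption: R$80,000 − 20% × (R$94,000 − R$92,000) = R$80,000 − R$400 = R$79,600
  Base: R$94,000 − R$79,600 = R$14,400
  R$14,400 × 13% = R$1,872

Regular tax:
  R$48,000 × 13% = R$6,240
  R$9,000 × 17% = R$1,530
  R$1,000 × 26% = R$260
  → R$8,030
  Less jobs credit R$3,000 → R$5,030

R$5,030 > R$1,872, so the regular tax governs.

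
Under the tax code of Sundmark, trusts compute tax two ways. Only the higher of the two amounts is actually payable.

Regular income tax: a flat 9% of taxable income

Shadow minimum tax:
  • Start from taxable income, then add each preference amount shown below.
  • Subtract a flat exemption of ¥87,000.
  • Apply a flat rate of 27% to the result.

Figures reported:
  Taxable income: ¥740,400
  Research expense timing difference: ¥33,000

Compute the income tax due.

Regular income tax:
  ¥740,400 × 9% = ¥66,636

Shadow minimum tax:
  Adjusted income: ¥740,400 + ¥33,000 = ¥773,400
  Less exemption ¥87,000 → base ¥686,400
  ¥686,400 × 27% = ¥185,328

¥185,328 > ¥66,636, so the shadow minimum tax is the binding amount.

¥185,328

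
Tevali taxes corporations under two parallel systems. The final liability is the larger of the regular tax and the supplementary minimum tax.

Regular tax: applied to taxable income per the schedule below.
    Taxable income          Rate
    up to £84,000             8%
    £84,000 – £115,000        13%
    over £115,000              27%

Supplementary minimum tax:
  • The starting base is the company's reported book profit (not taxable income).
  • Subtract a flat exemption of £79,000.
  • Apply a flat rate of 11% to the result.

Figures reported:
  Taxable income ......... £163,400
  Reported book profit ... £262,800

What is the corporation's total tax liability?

Regular tax:
  £84,000 × 8% = £6,720
  £31,000 × 13% = £4,030
  £48,400 × 27% = £13,068
  → £23,818

Supplementary minimum tax:
  Base (reported book profit): £262,800
  Less exemption £79,000 → base £183,800
  £183,800 × 11% = £20,218

£23,818 > £20,218, so the regular tax governs.

£23,818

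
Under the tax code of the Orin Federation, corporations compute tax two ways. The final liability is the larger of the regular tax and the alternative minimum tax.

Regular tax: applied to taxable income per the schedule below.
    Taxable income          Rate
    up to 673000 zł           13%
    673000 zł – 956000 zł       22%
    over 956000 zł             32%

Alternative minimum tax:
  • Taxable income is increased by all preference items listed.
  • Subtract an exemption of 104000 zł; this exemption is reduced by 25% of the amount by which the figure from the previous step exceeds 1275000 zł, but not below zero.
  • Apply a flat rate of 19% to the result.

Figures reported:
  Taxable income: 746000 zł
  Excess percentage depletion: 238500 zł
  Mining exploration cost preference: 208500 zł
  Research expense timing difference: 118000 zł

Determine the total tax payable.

231040 zł

Regular tax:
  673000 zł × 13% = 87490 zł
  73000 zł × 22% = 16060 zł
  → 103550 zł

Alternative minimum tax:
  Adjusted income: 746000 zł + 238500 zł + 208500 zł + 118000 zł = 1311000 zł
  Exemption: 104000 zł − 25% × (1311000 zł − 1275000 zł) = 104000 zł − 9000 zł = 95000 zł
  Base: 1311000 zł − 95000 zł = 1216000 zł
  1216000 zł × 19% = 231040 zł

231040 zł > 103550 zł, so the alternative minimum tax is the binding amount.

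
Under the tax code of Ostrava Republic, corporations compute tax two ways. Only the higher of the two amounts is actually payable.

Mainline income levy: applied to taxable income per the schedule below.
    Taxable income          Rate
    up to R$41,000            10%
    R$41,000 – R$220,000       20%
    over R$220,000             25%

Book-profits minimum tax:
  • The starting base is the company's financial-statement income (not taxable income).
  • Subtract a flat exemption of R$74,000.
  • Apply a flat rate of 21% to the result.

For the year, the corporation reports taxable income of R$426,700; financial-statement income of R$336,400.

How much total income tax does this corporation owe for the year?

R$91,575

Book-profits minimum tax:
  Base (financial-statement income): R$336,400
  Less exemption R$74,000 → base R$262,400
  R$262,400 × 21% = R$55,104

Mainline income levy:
  R$41,000 × 10% = R$4,100
  R$179,000 × 20% = R$35,800
  R$206,700 × 25% = R$51,675
  → R$91,575

R$91,575 > R$55,104, so the mainline income levy governs.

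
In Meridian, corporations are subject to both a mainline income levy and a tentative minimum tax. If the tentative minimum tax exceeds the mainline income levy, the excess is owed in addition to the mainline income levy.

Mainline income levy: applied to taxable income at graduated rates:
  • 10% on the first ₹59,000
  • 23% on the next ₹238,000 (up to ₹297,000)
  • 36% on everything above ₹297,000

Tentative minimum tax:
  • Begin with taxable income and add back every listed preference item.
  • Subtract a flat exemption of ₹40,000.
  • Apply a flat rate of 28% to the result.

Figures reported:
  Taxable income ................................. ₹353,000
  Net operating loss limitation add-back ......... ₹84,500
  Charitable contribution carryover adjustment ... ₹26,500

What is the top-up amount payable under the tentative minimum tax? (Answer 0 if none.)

Tentative minimum tax:
  Adjusted income: ₹353,000 + ₹84,500 + ₹26,500 = ₹464,000
  Less exemption ₹40,000 → base ₹424,000
  ₹424,000 × 28% = ₹118,720

Mainline income levy:
  ₹59,000 × 10% = ₹5,900
  ₹238,000 × 23% = ₹54,740
  ₹56,000 × 36% = ₹20,160
  → ₹80,800

Excess of tentative minimum tax over mainline income levy: ₹118,720 − ₹80,800 = ₹37,920.

₹37,920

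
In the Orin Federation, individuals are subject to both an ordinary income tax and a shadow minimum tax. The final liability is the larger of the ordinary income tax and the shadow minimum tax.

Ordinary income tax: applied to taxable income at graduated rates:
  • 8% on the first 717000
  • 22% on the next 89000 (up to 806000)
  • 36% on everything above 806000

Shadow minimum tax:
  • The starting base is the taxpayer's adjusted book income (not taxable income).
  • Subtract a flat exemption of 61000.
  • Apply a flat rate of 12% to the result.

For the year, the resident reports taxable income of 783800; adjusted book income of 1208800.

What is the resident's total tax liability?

137736

Ordinary income tax:
  717000 × 8% = 57360
  66800 × 22% = 14696
  → 72056

Shadow minimum tax:
  Base (adjusted book income): 1208800
  Less exemption 61000 → base 1147800
  1147800 × 12% = 137736

137736 > 72056, so the shadow minimum tax is the binding amount.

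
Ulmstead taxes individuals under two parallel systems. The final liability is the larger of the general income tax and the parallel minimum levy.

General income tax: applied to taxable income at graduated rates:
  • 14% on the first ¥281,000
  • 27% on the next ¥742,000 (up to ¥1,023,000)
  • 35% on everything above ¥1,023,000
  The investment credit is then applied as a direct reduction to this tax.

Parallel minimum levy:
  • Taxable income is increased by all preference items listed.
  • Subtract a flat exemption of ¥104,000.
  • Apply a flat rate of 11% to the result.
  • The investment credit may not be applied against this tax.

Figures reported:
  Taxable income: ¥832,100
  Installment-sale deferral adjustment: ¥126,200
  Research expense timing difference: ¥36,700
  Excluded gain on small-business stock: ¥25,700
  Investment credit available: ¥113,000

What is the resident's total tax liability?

¥100,837

General income tax:
  ¥281,000 × 14% = ¥39,340
  ¥551,100 × 27% = ¥148,797
  → ¥188,137
  Less investment credit ¥113,000 → ¥75,137

Parallel minimum levy:
  Adjusted income: ¥832,100 + ¥126,200 + ¥36,700 + ¥25,700 = ¥1,020,700
  Less exemption ¥104,000 → base ¥916,700
  ¥916,700 × 11% = ¥100,837

¥100,837 > ¥75,137, so the parallel minimum levy is the binding amount.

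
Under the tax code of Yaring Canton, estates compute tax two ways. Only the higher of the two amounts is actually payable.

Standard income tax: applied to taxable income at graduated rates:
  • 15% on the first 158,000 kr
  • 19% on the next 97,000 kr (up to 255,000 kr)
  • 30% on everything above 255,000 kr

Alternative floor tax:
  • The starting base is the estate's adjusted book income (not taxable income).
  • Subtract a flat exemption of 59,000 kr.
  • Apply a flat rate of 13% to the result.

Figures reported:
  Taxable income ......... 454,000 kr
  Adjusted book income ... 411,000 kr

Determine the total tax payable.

Standard income tax:
  158,000 kr × 15% = 23,700 kr
  97,000 kr × 19% = 18,430 kr
  199,000 kr × 30% = 59,700 kr
  → 101,830 kr

Alternative floor tax:
  Base (adjusted book income): 411,000 kr
  Less exemption 59,000 kr → base 352,000 kr
  352,000 kr × 13% = 45,760 kr

101,830 kr > 45,760 kr, so the standard income tax governs.

101,830 kr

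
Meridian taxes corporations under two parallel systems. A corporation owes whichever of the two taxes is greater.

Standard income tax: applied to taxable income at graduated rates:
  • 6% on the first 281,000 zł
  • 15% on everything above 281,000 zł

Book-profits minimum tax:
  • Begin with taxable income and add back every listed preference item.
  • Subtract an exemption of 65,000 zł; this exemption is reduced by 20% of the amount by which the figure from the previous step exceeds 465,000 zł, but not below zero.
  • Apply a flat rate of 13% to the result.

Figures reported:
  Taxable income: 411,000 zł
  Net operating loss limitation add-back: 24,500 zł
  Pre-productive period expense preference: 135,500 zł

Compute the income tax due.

Standard income tax:
  281,000 zł × 6% = 16,860 zł
  130,000 zł × 15% = 19,500 zł
  → 36,360 zł

Book-profits minimum tax:
  Adjusted income: 411,000 zł + 24,500 zł + 135,500 zł = 571,000 zł
  Exemption: 65,000 zł − 20% × (571,000 zł − 465,000 zł) = 65,000 zł − 21,200 zł = 43,800 zł
  Base: 571,000 zł − 43,800 zł = 527,200 zł
  527,200 zł × 13% = 68,536 zł

68,536 zł > 36,360 zł, so the book-profits minimum tax is the binding amount.

68,536 zł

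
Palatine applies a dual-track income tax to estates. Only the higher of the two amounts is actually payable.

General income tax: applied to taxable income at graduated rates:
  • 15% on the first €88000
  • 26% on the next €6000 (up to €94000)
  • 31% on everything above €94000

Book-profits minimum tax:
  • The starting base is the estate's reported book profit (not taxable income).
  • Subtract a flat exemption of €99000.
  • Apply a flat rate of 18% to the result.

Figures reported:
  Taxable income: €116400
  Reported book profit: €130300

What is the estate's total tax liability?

€21704

Book-profits minimum tax:
  Base (reported book profit): €130300
  Less exemption €99000 → base €31300
  €31300 × 18% = €5634

General income tax:
  €88000 × 15% = €13200
  €6000 × 26% = €1560
  €22400 × 31% = €6944
  → €21704

€21704 > €5634, so the general income tax governs.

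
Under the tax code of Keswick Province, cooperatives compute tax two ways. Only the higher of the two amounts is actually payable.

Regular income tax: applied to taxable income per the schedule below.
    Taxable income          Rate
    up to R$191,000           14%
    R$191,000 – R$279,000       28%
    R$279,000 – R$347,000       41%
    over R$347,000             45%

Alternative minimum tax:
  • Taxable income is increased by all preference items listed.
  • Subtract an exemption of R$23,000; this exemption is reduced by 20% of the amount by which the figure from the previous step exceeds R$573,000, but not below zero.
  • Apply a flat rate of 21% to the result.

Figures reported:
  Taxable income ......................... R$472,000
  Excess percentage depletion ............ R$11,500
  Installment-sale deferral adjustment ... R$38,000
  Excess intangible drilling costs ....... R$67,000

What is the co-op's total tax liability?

Regular income tax:
  R$191,000 × 14% = R$26,740
  R$88,000 × 28% = R$24,640
  R$68,000 × 41% = R$27,880
  R$125,000 × 45% = R$56,250
  → R$135,510

Alternative minimum tax:
  Adjusted income: R$472,000 + R$11,500 + R$38,000 + R$67,000 = R$588,500
  Exemption: R$23,000 − 20% × (R$588,500 − R$573,000) = R$23,000 − R$3,100 = R$19,900
  Base: R$588,500 − R$19,900 = R$568,600
  R$568,600 × 21% = R$119,406

R$135,510 > R$119,406, so the regular income tax governs.

R$135,510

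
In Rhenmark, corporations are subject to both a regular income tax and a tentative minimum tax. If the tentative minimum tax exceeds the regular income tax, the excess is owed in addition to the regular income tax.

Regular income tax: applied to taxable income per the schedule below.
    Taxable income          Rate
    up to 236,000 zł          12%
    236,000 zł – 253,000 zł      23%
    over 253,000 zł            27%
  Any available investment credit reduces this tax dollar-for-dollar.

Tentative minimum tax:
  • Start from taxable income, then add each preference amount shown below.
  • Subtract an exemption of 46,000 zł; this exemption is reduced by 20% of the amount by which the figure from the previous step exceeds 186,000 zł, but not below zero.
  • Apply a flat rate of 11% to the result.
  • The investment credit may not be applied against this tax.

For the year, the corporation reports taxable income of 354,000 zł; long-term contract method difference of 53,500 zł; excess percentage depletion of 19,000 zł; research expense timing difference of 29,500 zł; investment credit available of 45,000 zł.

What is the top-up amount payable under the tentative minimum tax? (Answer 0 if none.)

Regular income tax:
  236,000 zł × 12% = 28,320 zł
  17,000 zł × 23% = 3,910 zł
  101,000 zł × 27% = 27,270 zł
  → 59,500 zł
  Less investment credit 45,000 zł → 14,500 zł

Tentative minimum tax:
  Adjusted income: 354,000 zł + 53,500 zł + 19,000 zł + 29,500 zł = 456,000 zł
  Exemption: 20% × (456,000 zł − 186,000 zł) = 54,000 zł ≥ 46,000 zł, so the exemption is fully phased out
  Base: 456,000 zł − 0 zł = 456,000 zł
  456,000 zł × 11% = 50,160 zł

Excess of tentative minimum tax over regular income tax: 50,160 zł − 14,500 zł = 35,660 zł.

35,660 zł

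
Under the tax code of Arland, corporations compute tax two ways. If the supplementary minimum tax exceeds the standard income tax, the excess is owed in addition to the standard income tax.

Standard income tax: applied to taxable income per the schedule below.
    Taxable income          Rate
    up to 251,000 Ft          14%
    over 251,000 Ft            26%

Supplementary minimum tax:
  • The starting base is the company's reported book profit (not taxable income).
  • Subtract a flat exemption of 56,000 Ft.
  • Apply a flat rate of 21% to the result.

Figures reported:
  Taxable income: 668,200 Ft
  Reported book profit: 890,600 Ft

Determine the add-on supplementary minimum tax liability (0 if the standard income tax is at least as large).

31,654 Ft

Supplementary minimum tax:
  Base (reported book profit): 890,600 Ft
  Less exemption 56,000 Ft → base 834,600 Ft
  834,600 Ft × 21% = 175,266 Ft

Standard income tax:
  251,000 Ft × 14% = 35,140 Ft
  417,200 Ft × 26% = 108,472 Ft
  → 143,612 Ft

Excess of supplementary minimum tax over standard income tax: 175,266 Ft − 143,612 Ft = 31,654 Ft.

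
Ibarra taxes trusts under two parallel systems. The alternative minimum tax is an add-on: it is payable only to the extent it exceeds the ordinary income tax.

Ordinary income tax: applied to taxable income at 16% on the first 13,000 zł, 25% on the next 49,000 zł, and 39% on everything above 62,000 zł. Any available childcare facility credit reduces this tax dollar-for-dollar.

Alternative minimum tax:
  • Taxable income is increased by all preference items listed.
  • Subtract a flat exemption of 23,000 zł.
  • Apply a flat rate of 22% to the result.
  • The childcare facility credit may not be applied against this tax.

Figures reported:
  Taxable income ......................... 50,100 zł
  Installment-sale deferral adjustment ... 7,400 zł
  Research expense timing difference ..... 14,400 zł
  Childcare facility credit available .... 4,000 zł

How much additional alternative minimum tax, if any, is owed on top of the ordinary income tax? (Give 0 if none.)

3,403 zł

Alternative minimum tax:
  Adjusted income: 50,100 zł + 7,400 zł + 14,400 zł = 71,900 zł
  Less exemption 23,000 zł → base 48,900 zł
  48,900 zł × 22% = 10,758 zł

Ordinary income tax:
  13,000 zł × 16% = 2,080 zł
  37,100 zł × 25% = 9,275 zł
  → 11,355 zł
  Less childcare facility credit 4,000 zł → 7,355 zł

Excess of alternative minimum tax over ordinary income tax: 10,758 zł − 7,355 zł = 3,403 zł.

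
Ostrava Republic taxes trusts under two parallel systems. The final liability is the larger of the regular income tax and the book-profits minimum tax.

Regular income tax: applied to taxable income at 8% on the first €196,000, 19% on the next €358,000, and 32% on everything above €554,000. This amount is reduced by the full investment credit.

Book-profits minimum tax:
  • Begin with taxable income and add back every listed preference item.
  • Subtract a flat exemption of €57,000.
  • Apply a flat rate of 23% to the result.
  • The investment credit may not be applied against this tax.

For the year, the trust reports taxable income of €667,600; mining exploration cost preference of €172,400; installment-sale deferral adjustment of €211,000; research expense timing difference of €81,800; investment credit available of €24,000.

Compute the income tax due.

Regular income tax:
  €196,000 × 8% = €15,680
  €358,000 × 19% = €68,020
  €113,600 × 32% = €36,352
  → €120,052
  Less investment credit €24,000 → €96,052

Book-profits minimum tax:
  Adjusted income: €667,600 + €172,400 + €211,000 + €81,800 = €1,132,800
  Less exemption €57,000 → base €1,075,800
  €1,075,800 × 23% = €247,434

€247,434 > €96,052, so the book-profits minimum tax is the binding amount.

€247,434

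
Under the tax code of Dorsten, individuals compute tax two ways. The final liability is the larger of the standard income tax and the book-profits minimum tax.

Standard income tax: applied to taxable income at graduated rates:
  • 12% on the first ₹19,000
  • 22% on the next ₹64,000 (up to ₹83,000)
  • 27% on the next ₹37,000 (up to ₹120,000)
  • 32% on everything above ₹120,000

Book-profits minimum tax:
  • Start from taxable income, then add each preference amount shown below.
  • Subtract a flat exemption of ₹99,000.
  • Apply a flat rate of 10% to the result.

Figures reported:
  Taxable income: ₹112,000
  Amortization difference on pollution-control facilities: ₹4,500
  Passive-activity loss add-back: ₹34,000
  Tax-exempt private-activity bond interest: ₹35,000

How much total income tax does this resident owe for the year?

Book-profits minimum tax:
  Adjusted income: ₹112,000 + ₹4,500 + ₹34,000 + ₹35,000 = ₹185,500
  Less exemption ₹99,000 → base ₹86,500
  ₹86,500 × 10% = ₹8,650

Standard income tax:
  ₹19,000 × 12% = ₹2,280
  ₹64,000 × 22% = ₹14,080
  ₹29,000 × 27% = ₹7,830
  → ₹24,190

₹24,190 > ₹8,650, so the standard income tax governs.

₹24,190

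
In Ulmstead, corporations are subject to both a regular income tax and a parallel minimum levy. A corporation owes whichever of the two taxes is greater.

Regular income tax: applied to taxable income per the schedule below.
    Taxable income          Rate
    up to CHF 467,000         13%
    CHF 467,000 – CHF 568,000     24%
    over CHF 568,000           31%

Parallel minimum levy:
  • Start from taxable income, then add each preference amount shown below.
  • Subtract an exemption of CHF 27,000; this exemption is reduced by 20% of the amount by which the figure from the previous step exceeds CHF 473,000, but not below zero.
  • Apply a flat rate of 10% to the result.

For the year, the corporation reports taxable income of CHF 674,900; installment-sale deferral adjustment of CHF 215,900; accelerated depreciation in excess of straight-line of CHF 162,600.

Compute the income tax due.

CHF 118,089

Regular income tax:
  CHF 467,000 × 13% = CHF 60,710
  CHF 101,000 × 24% = CHF 24,240
  CHF 106,900 × 31% = CHF 33,139
  → CHF 118,089

Parallel minimum levy:
  Adjusted income: CHF 674,900 + CHF 215,900 + CHF 162,600 = CHF 1,053,400
  Exemption: 20% × (CHF 1,053,400 − CHF 473,000) = CHF 116,080 ≥ CHF 27,000, so the exemption is fully phased out
  Base: CHF 1,053,400 − CHF 0 = CHF 1,053,400
  CHF 1,053,400 × 10% = CHF 105,340

CHF 118,089 > CHF 105,340, so the regular income tax governs.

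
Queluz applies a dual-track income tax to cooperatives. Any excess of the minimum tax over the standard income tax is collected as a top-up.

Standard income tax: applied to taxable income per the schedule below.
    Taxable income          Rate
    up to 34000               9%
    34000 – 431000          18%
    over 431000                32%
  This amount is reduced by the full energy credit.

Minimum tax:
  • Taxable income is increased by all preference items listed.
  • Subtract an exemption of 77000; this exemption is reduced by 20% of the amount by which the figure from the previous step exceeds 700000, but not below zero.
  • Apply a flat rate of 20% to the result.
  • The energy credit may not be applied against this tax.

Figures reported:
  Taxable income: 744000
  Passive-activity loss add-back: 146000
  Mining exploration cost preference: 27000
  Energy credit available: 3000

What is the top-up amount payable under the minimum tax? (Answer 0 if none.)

Standard income tax:
  34000 × 9% = 3060
  397000 × 18% = 71460
  313000 × 32% = 100160
  → 174680
  Less energy credit 3000 → 171680

Minimum tax:
  Adjusted income: 744000 + 146000 + 27000 = 917000
  Exemption: 77000 − 20% × (917000 − 700000) = 77000 − 43400 = 33600
  Base: 917000 − 33600 = 883400
  883400 × 20% = 176680

Excess of minimum tax over standard income tax: 176680 − 171680 = 5000.

5000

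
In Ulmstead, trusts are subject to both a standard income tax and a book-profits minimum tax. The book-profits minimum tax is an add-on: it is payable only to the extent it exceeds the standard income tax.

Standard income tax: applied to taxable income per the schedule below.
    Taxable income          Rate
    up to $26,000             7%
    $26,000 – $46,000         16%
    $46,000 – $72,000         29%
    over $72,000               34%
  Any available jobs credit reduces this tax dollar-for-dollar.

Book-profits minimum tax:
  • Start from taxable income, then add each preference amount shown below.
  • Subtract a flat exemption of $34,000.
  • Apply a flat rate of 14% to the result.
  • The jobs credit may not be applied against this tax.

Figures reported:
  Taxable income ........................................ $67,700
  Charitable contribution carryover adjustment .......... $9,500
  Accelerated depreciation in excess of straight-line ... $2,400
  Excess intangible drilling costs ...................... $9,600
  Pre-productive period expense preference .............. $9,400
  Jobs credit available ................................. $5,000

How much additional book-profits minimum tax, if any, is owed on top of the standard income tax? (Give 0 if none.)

Book-profits minimum tax:
  Adjusted income: $67,700 + $9,500 + $2,400 + $9,600 + $9,400 = $98,600
  Less exemption $34,000 → base $64,600
  $64,600 × 14% = $9,044

Standard income tax:
  $26,000 × 7% = $1,820
  $20,000 × 16% = $3,200
  $21,700 × 29% = $6,293
  → $11,313
  Less jobs credit $5,000 → $6,313

Excess of book-profits minimum tax over standard income tax: $9,044 − $6,313 = $2,731.

$2,731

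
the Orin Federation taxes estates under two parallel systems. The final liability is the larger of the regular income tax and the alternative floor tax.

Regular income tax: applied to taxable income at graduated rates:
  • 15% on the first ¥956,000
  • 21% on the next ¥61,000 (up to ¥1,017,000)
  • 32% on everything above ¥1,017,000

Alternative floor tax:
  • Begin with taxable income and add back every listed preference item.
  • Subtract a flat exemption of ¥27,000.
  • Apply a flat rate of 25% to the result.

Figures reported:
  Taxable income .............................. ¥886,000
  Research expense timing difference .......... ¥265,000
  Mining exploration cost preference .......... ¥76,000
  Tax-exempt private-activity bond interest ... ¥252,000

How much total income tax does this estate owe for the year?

¥363,000

Alternative floor tax:
  Adjusted income: ¥886,000 + ¥265,000 + ¥76,000 + ¥252,000 = ¥1,479,000
  Less exemption ¥27,000 → base ¥1,452,000
  ¥1,452,000 × 25% = ¥363,000

Regular income tax:
  ¥886,000 × 15% = ¥132,900

¥363,000 > ¥132,900, so the alternative floor tax is the binding amount.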